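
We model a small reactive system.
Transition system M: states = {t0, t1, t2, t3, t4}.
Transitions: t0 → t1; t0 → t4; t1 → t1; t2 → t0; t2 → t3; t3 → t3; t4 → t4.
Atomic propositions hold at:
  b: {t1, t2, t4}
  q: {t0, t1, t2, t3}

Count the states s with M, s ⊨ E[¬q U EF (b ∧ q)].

Sat(¬q) = {t4}
Sat(b ∧ q) = {t1, t2}
EF (b ∧ q): least fixpoint, start Z0 = {t1, t2}, add states with some successor in Z. Z1 = {t0, t1, t2}; fixed.
Sat(EF (b ∧ q)) = {t0, t1, t2}
E[¬q U EF (b ∧ q)]: least fixpoint, start Z0 = Sat(EF (b ∧ q)) = {t0, t1, t2}, add states in Sat(¬q) with some successor in Z. Already a fixed point.
Sat(E[¬q U EF (b ∧ q)]) = {t0, t1, t2}
|Sat(E[¬q U EF (b ∧ q)])| = |{t0, t1, t2}| = 3.

3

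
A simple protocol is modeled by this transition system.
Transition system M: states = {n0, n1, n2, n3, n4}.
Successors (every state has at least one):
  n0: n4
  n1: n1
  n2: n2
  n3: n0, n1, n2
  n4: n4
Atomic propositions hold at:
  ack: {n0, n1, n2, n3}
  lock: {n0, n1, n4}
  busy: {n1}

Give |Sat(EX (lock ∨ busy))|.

4

Sat(lock ∨ busy) = {n0, n1, n4}
Sat(EX (lock ∨ busy)) = {s : some successor in {n0, n1, n4}} = {n0, n1, n3, n4}
|Sat(EX (lock ∨ busy))| = |{n0, n1, n3, n4}| = 4.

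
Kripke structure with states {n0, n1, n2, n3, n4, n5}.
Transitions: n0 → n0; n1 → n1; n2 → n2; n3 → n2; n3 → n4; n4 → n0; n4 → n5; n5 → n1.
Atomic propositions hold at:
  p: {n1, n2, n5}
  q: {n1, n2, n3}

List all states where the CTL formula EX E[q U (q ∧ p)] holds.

{n1, n2, n3, n5}

Sat(q ∧ p) = {n1, n2}
E[q U (q ∧ p)]: least fixpoint, start Z0 = Sat((q ∧ p)) = {n1, n2}, add states in Sat(q) with some successor in Z. Z1 = {n1, n2, n3}; fixed.
Sat(E[q U (q ∧ p)]) = {n1, n2, n3}
Sat(EX E[q U (q ∧ p)]) = {s : some successor in {n1, n2, n3}} = {n1, n2, n3, n5}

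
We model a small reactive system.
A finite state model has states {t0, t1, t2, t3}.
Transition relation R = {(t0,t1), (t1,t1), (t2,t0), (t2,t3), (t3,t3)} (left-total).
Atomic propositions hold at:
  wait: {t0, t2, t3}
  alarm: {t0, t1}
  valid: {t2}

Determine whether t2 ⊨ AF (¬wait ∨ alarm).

No

Sat(¬wait) = {t1}
Sat(¬wait ∨ alarm) = {t0, t1}
AF (¬wait ∨ alarm): least fixpoint, start Z0 = {t0, t1}, add states with every successor in Z. Already a fixed point.
Sat(AF (¬wait ∨ alarm)) = {t0, t1}
t2 ∉ Sat(AF (¬wait ∨ alarm)) = {t0, t1}, so the formula does not hold at t2.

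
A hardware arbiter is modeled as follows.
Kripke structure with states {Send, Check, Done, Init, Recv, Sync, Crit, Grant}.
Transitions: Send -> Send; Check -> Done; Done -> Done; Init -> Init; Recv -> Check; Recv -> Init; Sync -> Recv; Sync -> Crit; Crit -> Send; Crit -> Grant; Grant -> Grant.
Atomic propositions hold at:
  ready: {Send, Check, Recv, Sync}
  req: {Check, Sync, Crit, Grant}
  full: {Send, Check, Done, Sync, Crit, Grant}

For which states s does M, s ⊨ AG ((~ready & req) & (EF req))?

Sat(~ready) = {Done, Init, Crit, Grant}
Sat(~ready & req) = {Crit, Grant}
EF req: least fixpoint, start Z0 = {Check, Sync, Crit, Grant}, add states with some successor in Z. Z1 = {Check, Recv, Sync, Crit, Grant}; fixed.
Sat(EF req) = {Check, Recv, Sync, Crit, Grant}
Sat((~ready & req) & (EF req)) = {Crit, Grant}
AG ((~ready & req) & (EF req)): greatest fixpoint, start Z0 = {Crit, Grant}, keep only states in Sat with every successor in Z. Z1 = {Grant}; fixed.
Sat(AG ((~ready & req) & (EF req))) = {Grant}

{Grant}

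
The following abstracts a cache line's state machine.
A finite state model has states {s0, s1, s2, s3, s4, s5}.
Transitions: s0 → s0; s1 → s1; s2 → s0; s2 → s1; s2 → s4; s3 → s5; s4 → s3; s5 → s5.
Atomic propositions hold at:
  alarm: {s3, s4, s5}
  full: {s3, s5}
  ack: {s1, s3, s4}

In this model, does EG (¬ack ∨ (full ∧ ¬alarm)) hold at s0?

Yes

Sat(¬ack) = {s0, s2, s5}
Sat(¬alarm) = {s0, s1, s2}
Sat(full ∧ ¬alarm) = ∅
Sat(¬ack ∨ (full ∧ ¬alarm)) = {s0, s2, s5}
EG (¬ack ∨ (full ∧ ¬alarm)): greatest fixpoint, start Z0 = {s0, s2, s5}, keep only states in Sat with some successor in Z. Already a fixed point.
Sat(EG (¬ack ∨ (full ∧ ¬alarm))) = {s0, s2, s5}
s0 ∈ Sat(EG (¬ack ∨ (full ∧ ¬alarm))) = {s0, s2, s5}, so the formula holds at s0.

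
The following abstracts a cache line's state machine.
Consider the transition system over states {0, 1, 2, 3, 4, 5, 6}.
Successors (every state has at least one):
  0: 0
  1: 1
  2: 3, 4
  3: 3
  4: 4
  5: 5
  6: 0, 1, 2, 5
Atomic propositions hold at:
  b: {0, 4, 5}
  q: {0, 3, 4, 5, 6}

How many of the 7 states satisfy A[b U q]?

A[b U q]: least fixpoint, start Z0 = Sat(q) = {0, 3, 4, 5, 6}, add states in Sat(b) with every successor in Z. Already a fixed point.
Sat(A[b U q]) = {0, 3, 4, 5, 6}
|Sat(A[b U q])| = |{0, 3, 4, 5, 6}| = 5.

5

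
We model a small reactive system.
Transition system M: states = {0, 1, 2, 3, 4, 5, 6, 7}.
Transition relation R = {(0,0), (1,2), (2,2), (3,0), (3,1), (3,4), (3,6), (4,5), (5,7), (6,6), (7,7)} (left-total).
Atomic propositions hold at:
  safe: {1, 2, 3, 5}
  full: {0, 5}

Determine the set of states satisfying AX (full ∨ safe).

Sat(full ∨ safe) = {0, 1, 2, 3, 5}
Sat(AX (full ∨ safe)) = {s : every successor in {0, 1, 2, 3, 5}} = {0, 1, 2, 4}

{0, 1, 2, 4}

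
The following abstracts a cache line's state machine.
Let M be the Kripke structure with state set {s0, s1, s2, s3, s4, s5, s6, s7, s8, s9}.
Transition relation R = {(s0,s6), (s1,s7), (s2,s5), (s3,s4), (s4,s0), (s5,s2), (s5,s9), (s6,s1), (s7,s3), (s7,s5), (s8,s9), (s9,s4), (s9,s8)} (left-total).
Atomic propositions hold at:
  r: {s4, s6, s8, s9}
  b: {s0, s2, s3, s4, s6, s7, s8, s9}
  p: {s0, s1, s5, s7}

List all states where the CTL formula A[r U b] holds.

A[r U b]: least fixpoint, start Z0 = Sat(b) = {s0, s2, s3, s4, s6, s7, s8, s9}, add states in Sat(r) with every successor in Z. Already a fixed point.
Sat(A[r U b]) = {s0, s2, s3, s4, s6, s7, s8, s9}

{s0, s2, s3, s4, s6, s7, s8, s9}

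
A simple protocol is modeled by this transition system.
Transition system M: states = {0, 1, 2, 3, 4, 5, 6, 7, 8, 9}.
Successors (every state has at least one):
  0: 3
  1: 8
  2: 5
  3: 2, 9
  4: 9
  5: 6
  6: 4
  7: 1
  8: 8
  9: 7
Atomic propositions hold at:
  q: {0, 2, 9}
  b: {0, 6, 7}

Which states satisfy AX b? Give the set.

{5, 9}

Sat(AX b) = {s : every successor in {0, 6, 7}} = {5, 9}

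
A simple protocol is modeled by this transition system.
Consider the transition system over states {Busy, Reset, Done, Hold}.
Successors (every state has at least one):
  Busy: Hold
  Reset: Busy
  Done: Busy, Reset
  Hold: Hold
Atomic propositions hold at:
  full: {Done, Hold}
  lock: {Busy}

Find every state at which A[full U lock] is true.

{Busy}

A[full U lock]: least fixpoint, start Z0 = Sat(lock) = {Busy}, add states in Sat(full) with every successor in Z. Already a fixed point.
Sat(A[full U lock]) = {Busy}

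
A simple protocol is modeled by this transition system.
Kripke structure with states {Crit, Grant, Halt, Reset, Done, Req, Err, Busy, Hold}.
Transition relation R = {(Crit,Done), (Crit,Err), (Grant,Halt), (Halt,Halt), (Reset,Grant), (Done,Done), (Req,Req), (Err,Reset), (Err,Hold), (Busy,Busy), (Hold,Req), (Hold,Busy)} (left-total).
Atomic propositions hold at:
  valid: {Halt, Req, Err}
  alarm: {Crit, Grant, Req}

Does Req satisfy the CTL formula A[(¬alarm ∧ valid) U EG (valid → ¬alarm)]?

No

Sat(¬alarm) = {Halt, Reset, Done, Err, Busy, Hold}
Sat(¬alarm ∧ valid) = {Halt, Err}
Sat(valid → ¬alarm) = {Crit, Grant, Halt, Reset, Done, Err, Busy, Hold}
EG (valid → ¬alarm): greatest fixpoint, start Z0 = {Crit, Grant, Halt, Reset, Done, Err, Busy, Hold}, keep only states in Sat with some successor in Z. Already a fixed point.
Sat(EG (valid → ¬alarm)) = {Crit, Grant, Halt, Reset, Done, Err, Busy, Hold}
A[(¬alarm ∧ valid) U EG (valid → ¬alarm)]: least fixpoint, start Z0 = Sat(EG (valid → ¬alarm)) = {Crit, Grant, Halt, Reset, Done, Err, Busy, Hold}, add states in Sat(¬alarm ∧ valid) with every successor in Z. Already a fixed point.
Sat(A[(¬alarm ∧ valid) U EG (valid → ¬alarm)]) = {Crit, Grant, Halt, Reset, Done, Err, Busy, Hold}
Req ∉ Sat(A[(¬alarm ∧ valid) U EG (valid → ¬alarm)]) = {Crit, Grant, Halt, Reset, Done, Err, Busy, Hold}, so the formula does not hold at Req.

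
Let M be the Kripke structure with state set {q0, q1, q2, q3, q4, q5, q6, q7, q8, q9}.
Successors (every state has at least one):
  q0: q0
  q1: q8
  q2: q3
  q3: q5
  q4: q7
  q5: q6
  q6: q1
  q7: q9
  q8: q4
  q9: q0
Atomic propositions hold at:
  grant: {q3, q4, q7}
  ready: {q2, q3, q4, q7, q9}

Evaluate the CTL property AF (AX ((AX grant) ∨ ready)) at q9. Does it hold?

No

Sat(AX grant) = {s : every successor in {q3, q4, q7}} = {q2, q4, q8}
Sat((AX grant) ∨ ready) = {q2, q3, q4, q7, q8, q9}
Sat(AX ((AX grant) ∨ ready)) = {s : every successor in {q2, q3, q4, q7, q8, q9}} = {q1, q2, q4, q7, q8}
AF (AX ((AX grant) ∨ ready)): least fixpoint, start Z0 = {q1, q2, q4, q7, q8}, add states with every successor in Z. Z1 = {q1, q2, q4, q6, q7, q8}; Z2 = {q1, q2, q4, q5, q6, q7, q8}; Z3 = {q1, q2, q3, q4, q5, q6, q7, q8}; fixed.
Sat(AF (AX ((AX grant) ∨ ready))) = {q1, q2, q3, q4, q5, q6, q7, q8}
q9 ∉ Sat(AF (AX ((AX grant) ∨ ready))) = {q1, q2, q3, q4, q5, q6, q7, q8}, so the formula does not hold at q9.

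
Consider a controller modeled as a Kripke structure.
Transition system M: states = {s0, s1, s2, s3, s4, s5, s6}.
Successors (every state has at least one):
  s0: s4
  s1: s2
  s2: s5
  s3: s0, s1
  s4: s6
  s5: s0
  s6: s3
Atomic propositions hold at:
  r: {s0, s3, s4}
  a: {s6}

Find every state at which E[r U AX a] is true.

Sat(AX a) = {s : every successor in {s6}} = {s4}
E[r U AX a]: least fixpoint, start Z0 = Sat(AX a) = {s4}, add states in Sat(r) with some successor in Z. Z1 = {s0, s4}; Z2 = {s0, s3, s4}; fixed.
Sat(E[r U AX a]) = {s0, s3, s4}

{s0, s3, s4}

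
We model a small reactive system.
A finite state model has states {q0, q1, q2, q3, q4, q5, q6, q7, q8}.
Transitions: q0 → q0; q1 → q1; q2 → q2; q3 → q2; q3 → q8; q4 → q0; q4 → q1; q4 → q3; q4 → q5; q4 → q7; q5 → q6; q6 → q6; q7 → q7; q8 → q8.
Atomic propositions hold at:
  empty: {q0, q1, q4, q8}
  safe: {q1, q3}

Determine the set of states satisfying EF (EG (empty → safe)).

{q1, q2, q3, q4, q5, q6, q7}

Sat(empty → safe) = {q1, q2, q3, q5, q6, q7}
EG (empty → safe): greatest fixpoint, start Z0 = {q1, q2, q3, q5, q6, q7}, keep only states in Sat with some successor in Z. Already a fixed point.
Sat(EG (empty → safe)) = {q1, q2, q3, q5, q6, q7}
EF (EG (empty → safe)): least fixpoint, start Z0 = {q1, q2, q3, q5, q6, q7}, add states with some successor in Z. Z1 = {q1, q2, q3, q4, q5, q6, q7}; fixed.
Sat(EF (EG (empty → safe))) = {q1, q2, q3, q4, q5, q6, q7}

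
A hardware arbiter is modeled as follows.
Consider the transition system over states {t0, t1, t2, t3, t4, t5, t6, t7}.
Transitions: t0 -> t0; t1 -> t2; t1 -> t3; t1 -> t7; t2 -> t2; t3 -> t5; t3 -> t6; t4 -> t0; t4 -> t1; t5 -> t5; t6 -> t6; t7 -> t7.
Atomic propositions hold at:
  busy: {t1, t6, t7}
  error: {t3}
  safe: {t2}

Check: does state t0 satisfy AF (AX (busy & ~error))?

Sat(~error) = {t0, t1, t2, t4, t5, t6, t7}
Sat(busy & ~error) = {t1, t6, t7}
Sat(AX (busy & ~error)) = {s : every successor in {t1, t6, t7}} = {t6, t7}
AF (AX (busy & ~error)): least fixpoint, start Z0 = {t6, t7}, add states with every successor in Z. Already a fixed point.
Sat(AF (AX (busy & ~error))) = {t6, t7}
t0 ∉ Sat(AF (AX (busy & ~error))) = {t6, t7}, so the formula does not hold at t0.

No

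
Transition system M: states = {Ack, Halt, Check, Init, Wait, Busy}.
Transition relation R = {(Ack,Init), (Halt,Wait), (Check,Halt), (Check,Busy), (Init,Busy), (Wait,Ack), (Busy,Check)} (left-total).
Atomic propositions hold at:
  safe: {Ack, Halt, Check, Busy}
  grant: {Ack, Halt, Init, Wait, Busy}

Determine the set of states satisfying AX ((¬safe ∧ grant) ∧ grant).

Sat(¬safe) = {Init, Wait}
Sat(¬safe ∧ grant) = {Init, Wait}
Sat((¬safe ∧ grant) ∧ grant) = {Init, Wait}
Sat(AX ((¬safe ∧ grant) ∧ grant)) = {s : every successor in {Init, Wait}} = {Ack, Halt}

{Ack, Halt}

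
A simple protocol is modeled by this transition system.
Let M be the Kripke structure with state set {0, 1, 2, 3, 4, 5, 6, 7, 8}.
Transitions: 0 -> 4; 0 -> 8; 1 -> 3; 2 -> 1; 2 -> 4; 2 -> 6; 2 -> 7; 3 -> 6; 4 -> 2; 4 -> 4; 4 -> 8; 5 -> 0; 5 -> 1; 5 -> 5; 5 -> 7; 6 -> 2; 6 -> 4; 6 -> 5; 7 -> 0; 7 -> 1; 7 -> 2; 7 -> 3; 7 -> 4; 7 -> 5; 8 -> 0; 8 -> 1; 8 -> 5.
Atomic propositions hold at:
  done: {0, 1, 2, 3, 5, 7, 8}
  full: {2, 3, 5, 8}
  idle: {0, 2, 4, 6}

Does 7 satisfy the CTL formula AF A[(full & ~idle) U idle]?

No

Sat(~idle) = {1, 3, 5, 7, 8}
Sat(full & ~idle) = {3, 5, 8}
A[(full & ~idle) U idle]: least fixpoint, start Z0 = Sat(idle) = {0, 2, 4, 6}, add states in Sat(full & ~idle) with every successor in Z. Z1 = {0, 2, 3, 4, 6}; fixed.
Sat(A[(full & ~idle) U idle]) = {0, 2, 3, 4, 6}
AF A[(full & ~idle) U idle]: least fixpoint, start Z0 = {0, 2, 3, 4, 6}, add states with every successor in Z. Z1 = {0, 1, 2, 3, 4, 6}; fixed.
Sat(AF A[(full & ~idle) U idle]) = {0, 1, 2, 3, 4, 6}
7 ∉ Sat(AF A[(full & ~idle) U idle]) = {0, 1, 2, 3, 4, 6}, so the formula does not hold at 7.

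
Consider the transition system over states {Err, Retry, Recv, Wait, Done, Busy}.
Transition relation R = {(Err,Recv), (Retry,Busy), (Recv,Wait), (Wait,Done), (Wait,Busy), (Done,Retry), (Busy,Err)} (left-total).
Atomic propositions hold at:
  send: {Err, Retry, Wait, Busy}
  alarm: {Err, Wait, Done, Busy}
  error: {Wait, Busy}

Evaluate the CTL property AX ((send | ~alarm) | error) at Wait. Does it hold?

Sat(~alarm) = {Retry, Recv}
Sat(send | ~alarm) = {Err, Retry, Recv, Wait, Busy}
Sat((send | ~alarm) | error) = {Err, Retry, Recv, Wait, Busy}
Sat(AX ((send | ~alarm) | error)) = {s : every successor in {Err, Retry, Recv, Wait, Busy}} = {Err, Retry, Recv, Done, Busy}
Wait ∉ Sat(AX ((send | ~alarm) | error)) = {Err, Retry, Recv, Done, Busy}, so the formula does not hold at Wait.

No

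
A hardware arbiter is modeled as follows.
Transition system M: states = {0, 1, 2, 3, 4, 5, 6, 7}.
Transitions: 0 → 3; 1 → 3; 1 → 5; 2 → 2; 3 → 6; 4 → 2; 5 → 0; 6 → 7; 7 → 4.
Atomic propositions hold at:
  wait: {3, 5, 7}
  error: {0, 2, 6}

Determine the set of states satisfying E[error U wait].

{0, 3, 5, 6, 7}

E[error U wait]: least fixpoint, start Z0 = Sat(wait) = {3, 5, 7}, add states in Sat(error) with some successor in Z. Z1 = {0, 3, 5, 6, 7}; fixed.
Sat(E[error U wait]) = {0, 3, 5, 6, 7}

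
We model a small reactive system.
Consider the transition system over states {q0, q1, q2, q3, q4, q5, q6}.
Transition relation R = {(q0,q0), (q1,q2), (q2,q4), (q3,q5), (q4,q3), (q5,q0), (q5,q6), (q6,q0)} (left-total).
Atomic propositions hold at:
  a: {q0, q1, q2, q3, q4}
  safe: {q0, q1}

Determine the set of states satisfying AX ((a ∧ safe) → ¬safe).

Sat(a ∧ safe) = {q0, q1}
Sat(¬safe) = {q2, q3, q4, q5, q6}
Sat((a ∧ safe) → ¬safe) = {q2, q3, q4, q5, q6}
Sat(AX ((a ∧ safe) → ¬safe)) = {s : every successor in {q2, q3, q4, q5, q6}} = {q1, q2, q3, q4}

{q1, q2, q3, q4}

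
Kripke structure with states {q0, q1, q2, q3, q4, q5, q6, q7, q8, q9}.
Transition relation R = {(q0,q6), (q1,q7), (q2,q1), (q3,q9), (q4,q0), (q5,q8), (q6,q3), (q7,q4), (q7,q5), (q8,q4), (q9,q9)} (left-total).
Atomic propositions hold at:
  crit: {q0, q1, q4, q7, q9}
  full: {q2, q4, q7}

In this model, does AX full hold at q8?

Sat(AX full) = {s : every successor in {q2, q4, q7}} = {q1, q8}
q8 ∈ Sat(AX full) = {q1, q8}, so the formula holds at q8.

Yes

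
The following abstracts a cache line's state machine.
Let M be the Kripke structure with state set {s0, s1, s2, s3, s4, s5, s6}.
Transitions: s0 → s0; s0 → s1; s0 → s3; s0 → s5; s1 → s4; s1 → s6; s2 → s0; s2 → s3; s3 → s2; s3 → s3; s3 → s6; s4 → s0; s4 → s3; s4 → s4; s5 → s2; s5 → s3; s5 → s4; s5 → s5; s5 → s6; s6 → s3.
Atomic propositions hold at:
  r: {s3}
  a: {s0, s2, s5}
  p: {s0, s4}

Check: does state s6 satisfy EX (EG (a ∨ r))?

Sat(a ∨ r) = {s0, s2, s3, s5}
EG (a ∨ r): greatest fixpoint, start Z0 = {s0, s2, s3, s5}, keep only states in Sat with some successor in Z. Already a fixed point.
Sat(EG (a ∨ r)) = {s0, s2, s3, s5}
Sat(EX (EG (a ∨ r))) = {s : some successor in {s0, s2, s3, s5}} = {s0, s2, s3, s4, s5, s6}
s6 ∈ Sat(EX (EG (a ∨ r))) = {s0, s2, s3, s4, s5, s6}, so the formula holds at s6.

Yes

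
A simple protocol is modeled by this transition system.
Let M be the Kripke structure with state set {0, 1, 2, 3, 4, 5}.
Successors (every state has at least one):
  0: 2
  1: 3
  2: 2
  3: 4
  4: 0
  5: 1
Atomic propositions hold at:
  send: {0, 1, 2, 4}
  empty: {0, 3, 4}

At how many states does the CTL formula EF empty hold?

5

EF empty: least fixpoint, start Z0 = {0, 3, 4}, add states with some successor in Z. Z1 = {0, 1, 3, 4}; Z2 = {0, 1, 3, 4, 5}; fixed.
Sat(EF empty) = {0, 1, 3, 4, 5}
|Sat(EF empty)| = |{0, 1, 3, 4, 5}| = 5.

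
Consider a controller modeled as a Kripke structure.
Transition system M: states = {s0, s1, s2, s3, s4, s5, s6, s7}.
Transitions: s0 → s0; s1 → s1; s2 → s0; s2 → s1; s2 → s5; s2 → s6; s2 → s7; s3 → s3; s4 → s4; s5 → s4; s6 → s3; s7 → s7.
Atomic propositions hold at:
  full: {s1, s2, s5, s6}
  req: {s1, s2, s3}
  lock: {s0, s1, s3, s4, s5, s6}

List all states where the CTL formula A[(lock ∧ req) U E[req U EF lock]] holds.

{s0, s1, s2, s3, s4, s5, s6}

Sat(lock ∧ req) = {s1, s3}
EF lock: least fixpoint, start Z0 = {s0, s1, s3, s4, s5, s6}, add states with some successor in Z. Z1 = {s0, s1, s2, s3, s4, s5, s6}; fixed.
Sat(EF lock) = {s0, s1, s2, s3, s4, s5, s6}
E[req U EF lock]: least fixpoint, start Z0 = Sat(EF lock) = {s0, s1, s2, s3, s4, s5, s6}, add states in Sat(req) with some successor in Z. Already a fixed point.
Sat(E[req U EF lock]) = {s0, s1, s2, s3, s4, s5, s6}
A[(lock ∧ req) U E[req U EF lock]]: least fixpoint, start Z0 = Sat(E[req U EF lock]) = {s0, s1, s2, s3, s4, s5, s6}, add states in Sat(lock ∧ req) with every successor in Z. Already a fixed point.
Sat(A[(lock ∧ req) U E[req U EF lock]]) = {s0, s1, s2, s3, s4, s5, s6}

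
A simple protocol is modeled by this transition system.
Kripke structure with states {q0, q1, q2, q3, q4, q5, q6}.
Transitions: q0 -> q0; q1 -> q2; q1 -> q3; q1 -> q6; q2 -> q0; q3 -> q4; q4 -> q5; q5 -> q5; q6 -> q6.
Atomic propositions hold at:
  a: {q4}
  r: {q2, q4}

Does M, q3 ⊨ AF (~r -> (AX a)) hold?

Sat(~r) = {q0, q1, q3, q5, q6}
Sat(AX a) = {s : every successor in {q4}} = {q3}
Sat(~r -> (AX a)) = {q2, q3, q4}
AF (~r -> (AX a)): least fixpoint, start Z0 = {q2, q3, q4}, add states with every successor in Z. Already a fixed point.
Sat(AF (~r -> (AX a))) = {q2, q3, q4}
q3 ∈ Sat(AF (~r -> (AX a))) = {q2, q3, q4}, so the formula holds at q3.

Yes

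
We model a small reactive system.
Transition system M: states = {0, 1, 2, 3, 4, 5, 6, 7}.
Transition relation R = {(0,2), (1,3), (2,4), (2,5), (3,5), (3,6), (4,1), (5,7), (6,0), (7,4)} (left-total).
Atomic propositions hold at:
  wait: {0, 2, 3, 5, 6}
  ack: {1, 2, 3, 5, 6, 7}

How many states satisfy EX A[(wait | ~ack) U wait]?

Sat(~ack) = {0, 4}
Sat(wait | ~ack) = {0, 2, 3, 4, 5, 6}
A[(wait | ~ack) U wait]: least fixpoint, start Z0 = Sat(wait) = {0, 2, 3, 5, 6}, add states in Sat(wait | ~ack) with every successor in Z. Already a fixed point.
Sat(A[(wait | ~ack) U wait]) = {0, 2, 3, 5, 6}
Sat(EX A[(wait | ~ack) U wait]) = {s : some successor in {0, 2, 3, 5, 6}} = {0, 1, 2, 3, 6}
|Sat(EX A[(wait | ~ack) U wait])| = |{0, 1, 2, 3, 6}| = 5.

5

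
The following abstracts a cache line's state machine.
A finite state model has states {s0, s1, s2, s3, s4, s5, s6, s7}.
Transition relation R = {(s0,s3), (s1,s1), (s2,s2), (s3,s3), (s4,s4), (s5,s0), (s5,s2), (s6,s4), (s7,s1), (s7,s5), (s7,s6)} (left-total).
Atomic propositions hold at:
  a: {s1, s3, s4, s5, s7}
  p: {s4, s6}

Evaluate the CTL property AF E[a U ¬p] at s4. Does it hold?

Sat(¬p) = {s0, s1, s2, s3, s5, s7}
E[a U ¬p]: least fixpoint, start Z0 = Sat(¬p) = {s0, s1, s2, s3, s5, s7}, add states in Sat(a) with some successor in Z. Already a fixed point.
Sat(E[a U ¬p]) = {s0, s1, s2, s3, s5, s7}
AF E[a U ¬p]: least fixpoint, start Z0 = {s0, s1, s2, s3, s5, s7}, add states with every successor in Z. Already a fixed point.
Sat(AF E[a U ¬p]) = {s0, s1, s2, s3, s5, s7}
s4 ∉ Sat(AF E[a U ¬p]) = {s0, s1, s2, s3, s5, s7}, so the formula does not hold at s4.

No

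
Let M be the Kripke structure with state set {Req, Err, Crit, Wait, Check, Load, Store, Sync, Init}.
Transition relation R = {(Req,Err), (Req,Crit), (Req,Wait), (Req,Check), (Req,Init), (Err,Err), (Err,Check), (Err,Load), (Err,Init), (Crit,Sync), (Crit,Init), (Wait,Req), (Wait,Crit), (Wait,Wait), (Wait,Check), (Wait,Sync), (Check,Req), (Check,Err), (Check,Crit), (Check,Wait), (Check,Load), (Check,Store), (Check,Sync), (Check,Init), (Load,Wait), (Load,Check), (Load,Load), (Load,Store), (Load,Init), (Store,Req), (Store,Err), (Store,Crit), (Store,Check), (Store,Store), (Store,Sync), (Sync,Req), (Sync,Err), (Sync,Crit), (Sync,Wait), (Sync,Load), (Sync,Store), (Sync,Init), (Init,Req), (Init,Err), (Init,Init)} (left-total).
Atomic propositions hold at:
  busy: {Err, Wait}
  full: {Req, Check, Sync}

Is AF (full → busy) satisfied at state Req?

No

Sat(full → busy) = {Err, Crit, Wait, Load, Store, Init}
AF (full → busy): least fixpoint, start Z0 = {Err, Crit, Wait, Load, Store, Init}, add states with every successor in Z. Already a fixed point.
Sat(AF (full → busy)) = {Err, Crit, Wait, Load, Store, Init}
Req ∉ Sat(AF (full → busy)) = {Err, Crit, Wait, Load, Store, Init}, so the formula does not hold at Req.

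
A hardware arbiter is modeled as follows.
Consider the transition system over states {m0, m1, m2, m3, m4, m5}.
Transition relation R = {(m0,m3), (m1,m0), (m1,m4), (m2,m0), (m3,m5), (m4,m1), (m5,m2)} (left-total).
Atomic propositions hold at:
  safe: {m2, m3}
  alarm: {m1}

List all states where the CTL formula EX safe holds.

{m0, m5}

Sat(EX safe) = {s : some successor in {m2, m3}} = {m0, m5}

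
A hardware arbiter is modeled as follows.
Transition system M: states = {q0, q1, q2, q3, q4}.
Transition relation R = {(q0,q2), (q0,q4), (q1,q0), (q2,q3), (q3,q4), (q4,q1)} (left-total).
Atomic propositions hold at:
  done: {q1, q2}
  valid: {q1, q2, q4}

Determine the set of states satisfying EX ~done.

{q0, q1, q2, q3}

Sat(~done) = {q0, q3, q4}
Sat(EX ~done) = {s : some successor in {q0, q3, q4}} = {q0, q1, q2, q3}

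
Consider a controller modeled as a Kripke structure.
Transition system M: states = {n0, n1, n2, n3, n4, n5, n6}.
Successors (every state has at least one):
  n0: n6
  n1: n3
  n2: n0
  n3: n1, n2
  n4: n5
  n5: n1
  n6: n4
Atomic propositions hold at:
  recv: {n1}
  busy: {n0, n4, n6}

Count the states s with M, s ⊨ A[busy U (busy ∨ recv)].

4

Sat(busy ∨ recv) = {n0, n1, n4, n6}
A[busy U (busy ∨ recv)]: least fixpoint, start Z0 = Sat((busy ∨ recv)) = {n0, n1, n4, n6}, add states in Sat(busy) with every successor in Z. Already a fixed point.
Sat(A[busy U (busy ∨ recv)]) = {n0, n1, n4, n6}
|Sat(A[busy U (busy ∨ recv)])| = |{n0, n1, n4, n6}| = 4.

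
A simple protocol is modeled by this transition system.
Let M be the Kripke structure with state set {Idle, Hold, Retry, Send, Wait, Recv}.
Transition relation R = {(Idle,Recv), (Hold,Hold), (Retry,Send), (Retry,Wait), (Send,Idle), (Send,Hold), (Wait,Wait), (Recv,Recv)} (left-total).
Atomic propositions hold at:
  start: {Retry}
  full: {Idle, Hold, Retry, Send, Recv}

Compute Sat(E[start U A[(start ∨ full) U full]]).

{Idle, Hold, Retry, Send, Recv}

Sat(start ∨ full) = {Idle, Hold, Retry, Send, Recv}
A[(start ∨ full) U full]: least fixpoint, start Z0 = Sat(full) = {Idle, Hold, Retry, Send, Recv}, add states in Sat(start ∨ full) with every successor in Z. Already a fixed point.
Sat(A[(start ∨ full) U full]) = {Idle, Hold, Retry, Send, Recv}
E[start U A[(start ∨ full) U full]]: least fixpoint, start Z0 = Sat(A[(start ∨ full) U full]) = {Idle, Hold, Retry, Send, Recv}, add states in Sat(start) with some successor in Z. Already a fixed point.
Sat(E[start U A[(start ∨ full) U full]]) = {Idle, Hold, Retry, Send, Recv}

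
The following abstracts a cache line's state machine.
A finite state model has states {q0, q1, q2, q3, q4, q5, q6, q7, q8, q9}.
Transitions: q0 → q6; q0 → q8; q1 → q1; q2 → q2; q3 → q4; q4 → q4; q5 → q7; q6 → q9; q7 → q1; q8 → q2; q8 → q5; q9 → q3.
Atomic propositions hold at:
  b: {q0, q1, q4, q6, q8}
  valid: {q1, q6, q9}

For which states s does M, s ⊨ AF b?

AF b: least fixpoint, start Z0 = {q0, q1, q4, q6, q8}, add states with every successor in Z. Z1 = {q0, q1, q3, q4, q6, q7, q8}; Z2 = {q0, q1, q3, q4, q5, q6, q7, q8, q9}; fixed.
Sat(AF b) = {q0, q1, q3, q4, q5, q6, q7, q8, q9}

{q0, q1, q3, q4, q5, q6, q7, q8, q9}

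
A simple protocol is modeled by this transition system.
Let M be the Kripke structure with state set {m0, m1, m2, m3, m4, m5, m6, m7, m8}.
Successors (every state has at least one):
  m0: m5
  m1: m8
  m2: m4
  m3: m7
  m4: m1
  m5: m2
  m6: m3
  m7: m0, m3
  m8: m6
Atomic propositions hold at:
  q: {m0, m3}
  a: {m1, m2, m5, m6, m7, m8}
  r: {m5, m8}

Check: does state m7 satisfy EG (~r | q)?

Yes

Sat(~r) = {m0, m1, m2, m3, m4, m6, m7}
Sat(~r | q) = {m0, m1, m2, m3, m4, m6, m7}
EG (~r | q): greatest fixpoint, start Z0 = {m0, m1, m2, m3, m4, m6, m7}, keep only states in Sat with some successor in Z. Z1 = {m2, m3, m4, m6, m7}; Z2 = {m2, m3, m6, m7}; Z3 = {m3, m6, m7}; fixed.
Sat(EG (~r | q)) = {m3, m6, m7}
m7 ∈ Sat(EG (~r | q)) = {m3, m6, m7}, so the formula holds at m7.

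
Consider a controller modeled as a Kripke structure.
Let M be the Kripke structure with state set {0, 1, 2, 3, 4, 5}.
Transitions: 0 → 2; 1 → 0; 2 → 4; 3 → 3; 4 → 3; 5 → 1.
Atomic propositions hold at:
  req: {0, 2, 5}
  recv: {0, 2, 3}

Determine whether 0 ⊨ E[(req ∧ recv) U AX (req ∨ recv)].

Sat(req ∧ recv) = {0, 2}
Sat(req ∨ recv) = {0, 2, 3, 5}
Sat(AX (req ∨ recv)) = {s : every successor in {0, 2, 3, 5}} = {0, 1, 3, 4}
E[(req ∧ recv) U AX (req ∨ recv)]: least fixpoint, start Z0 = Sat(AX (req ∨ recv)) = {0, 1, 3, 4}, add states in Sat(req ∧ recv) with some successor in Z. Z1 = {0, 1, 2, 3, 4}; fixed.
Sat(E[(req ∧ recv) U AX (req ∨ recv)]) = {0, 1, 2, 3, 4}
0 ∈ Sat(E[(req ∧ recv) U AX (req ∨ recv)]) = {0, 1, 2, 3, 4}, so the formula holds at 0.

Yes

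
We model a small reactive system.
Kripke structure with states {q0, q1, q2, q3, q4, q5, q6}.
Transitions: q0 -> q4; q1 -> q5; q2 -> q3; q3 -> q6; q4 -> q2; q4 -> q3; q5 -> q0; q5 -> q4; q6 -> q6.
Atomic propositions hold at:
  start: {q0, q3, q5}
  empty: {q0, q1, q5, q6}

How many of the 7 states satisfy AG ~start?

Sat(~start) = {q1, q2, q4, q6}
AG ~start: greatest fixpoint, start Z0 = {q1, q2, q4, q6}, keep only states in Sat with every successor in Z. Z1 = {q6}; fixed.
Sat(AG ~start) = {q6}
|Sat(AG ~start)| = |{q6}| = 1.

1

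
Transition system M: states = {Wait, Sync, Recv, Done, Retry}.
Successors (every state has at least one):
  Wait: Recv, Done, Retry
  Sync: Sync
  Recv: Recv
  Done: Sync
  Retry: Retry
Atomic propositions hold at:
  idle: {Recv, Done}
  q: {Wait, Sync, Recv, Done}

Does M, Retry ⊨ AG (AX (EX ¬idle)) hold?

Yes

Sat(¬idle) = {Wait, Sync, Retry}
Sat(EX ¬idle) = {s : some successor in {Wait, Sync, Retry}} = {Wait, Sync, Done, Retry}
Sat(AX (EX ¬idle)) = {s : every successor in {Wait, Sync, Done, Retry}} = {Sync, Done, Retry}
AG (AX (EX ¬idle)): greatest fixpoint, start Z0 = {Sync, Done, Retry}, keep only states in Sat with every successor in Z. Already a fixed point.
Sat(AG (AX (EX ¬idle))) = {Sync, Done, Retry}
Retry ∈ Sat(AG (AX (EX ¬idle))) = {Sync, Done, Retry}, so the formula holds at Retry.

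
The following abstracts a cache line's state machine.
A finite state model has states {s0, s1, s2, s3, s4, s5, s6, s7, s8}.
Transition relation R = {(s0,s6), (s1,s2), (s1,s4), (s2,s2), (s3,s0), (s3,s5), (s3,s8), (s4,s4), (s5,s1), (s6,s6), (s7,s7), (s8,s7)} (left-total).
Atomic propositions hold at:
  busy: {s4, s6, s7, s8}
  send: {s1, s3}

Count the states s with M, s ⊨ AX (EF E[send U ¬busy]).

2

Sat(¬busy) = {s0, s1, s2, s3, s5}
E[send U ¬busy]: least fixpoint, start Z0 = Sat(¬busy) = {s0, s1, s2, s3, s5}, add states in Sat(send) with some successor in Z. Already a fixed point.
Sat(E[send U ¬busy]) = {s0, s1, s2, s3, s5}
EF E[send U ¬busy]: least fixpoint, start Z0 = {s0, s1, s2, s3, s5}, add states with some successor in Z. Already a fixed point.
Sat(EF E[send U ¬busy]) = {s0, s1, s2, s3, s5}
Sat(AX (EF E[send U ¬busy])) = {s : every successor in {s0, s1, s2, s3, s5}} = {s2, s5}
|Sat(AX (EF E[send U ¬busy]))| = |{s2, s5}| = 2.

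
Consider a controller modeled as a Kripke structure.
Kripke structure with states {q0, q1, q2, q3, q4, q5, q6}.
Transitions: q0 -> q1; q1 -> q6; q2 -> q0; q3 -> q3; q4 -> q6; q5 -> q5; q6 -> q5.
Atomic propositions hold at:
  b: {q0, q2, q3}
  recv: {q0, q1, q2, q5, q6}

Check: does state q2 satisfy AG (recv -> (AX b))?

No

Sat(AX b) = {s : every successor in {q0, q2, q3}} = {q2, q3}
Sat(recv -> (AX b)) = {q2, q3, q4}
AG (recv -> (AX b)): greatest fixpoint, start Z0 = {q2, q3, q4}, keep only states in Sat with every successor in Z. Z1 = {q3}; fixed.
Sat(AG (recv -> (AX b))) = {q3}
q2 ∉ Sat(AG (recv -> (AX b))) = {q3}, so the formula does not hold at q2.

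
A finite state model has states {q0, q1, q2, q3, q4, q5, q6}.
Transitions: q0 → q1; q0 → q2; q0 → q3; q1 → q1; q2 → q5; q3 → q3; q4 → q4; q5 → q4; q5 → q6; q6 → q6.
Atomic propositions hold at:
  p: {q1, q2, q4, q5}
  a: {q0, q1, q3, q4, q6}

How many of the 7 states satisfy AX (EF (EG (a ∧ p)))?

Sat(a ∧ p) = {q1, q4}
EG (a ∧ p): greatest fixpoint, start Z0 = {q1, q4}, keep only states in Sat with some successor in Z. Already a fixed point.
Sat(EG (a ∧ p)) = {q1, q4}
EF (EG (a ∧ p)): least fixpoint, start Z0 = {q1, q4}, add states with some successor in Z. Z1 = {q0, q1, q4, q5}; Z2 = {q0, q1, q2, q4, q5}; fixed.
Sat(EF (EG (a ∧ p))) = {q0, q1, q2, q4, q5}
Sat(AX (EF (EG (a ∧ p)))) = {s : every successor in {q0, q1, q2, q4, q5}} = {q1, q2, q4}
|Sat(AX (EF (EG (a ∧ p))))| = |{q1, q2, q4}| = 3.

3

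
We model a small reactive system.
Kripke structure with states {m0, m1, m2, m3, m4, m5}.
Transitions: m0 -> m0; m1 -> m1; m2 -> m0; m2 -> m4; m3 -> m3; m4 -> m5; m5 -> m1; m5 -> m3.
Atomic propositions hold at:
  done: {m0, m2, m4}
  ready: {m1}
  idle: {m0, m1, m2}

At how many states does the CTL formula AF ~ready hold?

Sat(~ready) = {m0, m2, m3, m4, m5}
AF ~ready: least fixpoint, start Z0 = {m0, m2, m3, m4, m5}, add states with every successor in Z. Already a fixed point.
Sat(AF ~ready) = {m0, m2, m3, m4, m5}
|Sat(AF ~ready)| = |{m0, m2, m3, m4, m5}| = 5.

5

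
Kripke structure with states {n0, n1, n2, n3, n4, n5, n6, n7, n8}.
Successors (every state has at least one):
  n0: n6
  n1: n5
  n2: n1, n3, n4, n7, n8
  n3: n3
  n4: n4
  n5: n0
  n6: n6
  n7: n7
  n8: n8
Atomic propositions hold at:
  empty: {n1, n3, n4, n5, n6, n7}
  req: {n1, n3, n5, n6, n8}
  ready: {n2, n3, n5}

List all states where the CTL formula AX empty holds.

Sat(AX empty) = {s : every successor in {n1, n3, n4, n5, n6, n7}} = {n0, n1, n3, n4, n6, n7}

{n0, n1, n3, n4, n6, n7}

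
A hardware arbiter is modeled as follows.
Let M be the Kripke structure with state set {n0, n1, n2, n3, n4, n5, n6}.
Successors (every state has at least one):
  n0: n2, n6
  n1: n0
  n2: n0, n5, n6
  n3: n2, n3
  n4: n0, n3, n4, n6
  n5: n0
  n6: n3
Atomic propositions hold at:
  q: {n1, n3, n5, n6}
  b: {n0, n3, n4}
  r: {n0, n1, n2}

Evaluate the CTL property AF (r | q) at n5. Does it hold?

Yes

Sat(r | q) = {n0, n1, n2, n3, n5, n6}
AF (r | q): least fixpoint, start Z0 = {n0, n1, n2, n3, n5, n6}, add states with every successor in Z. Already a fixed point.
Sat(AF (r | q)) = {n0, n1, n2, n3, n5, n6}
n5 ∈ Sat(AF (r | q)) = {n0, n1, n2, n3, n5, n6}, so the formula holds at n5.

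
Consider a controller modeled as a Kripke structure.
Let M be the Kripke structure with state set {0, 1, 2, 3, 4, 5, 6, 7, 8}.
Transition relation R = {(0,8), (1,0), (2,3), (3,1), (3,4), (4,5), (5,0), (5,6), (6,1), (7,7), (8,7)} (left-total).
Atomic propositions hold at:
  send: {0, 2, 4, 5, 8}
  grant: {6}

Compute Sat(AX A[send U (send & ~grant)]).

{0, 1, 4}

Sat(~grant) = {0, 1, 2, 3, 4, 5, 7, 8}
Sat(send & ~grant) = {0, 2, 4, 5, 8}
A[send U (send & ~grant)]: least fixpoint, start Z0 = Sat((send & ~grant)) = {0, 2, 4, 5, 8}, add states in Sat(send) with every successor in Z. Already a fixed point.
Sat(A[send U (send & ~grant)]) = {0, 2, 4, 5, 8}
Sat(AX A[send U (send & ~grant)]) = {s : every successor in {0, 2, 4, 5, 8}} = {0, 1, 4}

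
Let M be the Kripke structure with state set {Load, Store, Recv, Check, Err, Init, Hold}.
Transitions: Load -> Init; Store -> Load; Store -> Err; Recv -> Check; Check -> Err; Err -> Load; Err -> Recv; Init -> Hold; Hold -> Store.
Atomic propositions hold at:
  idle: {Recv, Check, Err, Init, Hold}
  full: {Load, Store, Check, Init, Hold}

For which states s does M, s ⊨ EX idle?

{Load, Store, Recv, Check, Err, Init}

Sat(EX idle) = {s : some successor in {Recv, Check, Err, Init, Hold}} = {Load, Store, Recv, Check, Err, Init}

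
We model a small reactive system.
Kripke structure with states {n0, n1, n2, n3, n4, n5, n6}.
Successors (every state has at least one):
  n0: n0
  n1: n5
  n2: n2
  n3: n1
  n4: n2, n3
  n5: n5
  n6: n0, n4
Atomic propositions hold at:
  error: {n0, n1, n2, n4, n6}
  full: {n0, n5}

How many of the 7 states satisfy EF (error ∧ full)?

Sat(error ∧ full) = {n0}
EF (error ∧ full): least fixpoint, start Z0 = {n0}, add states with some successor in Z. Z1 = {n0, n6}; fixed.
Sat(EF (error ∧ full)) = {n0, n6}
|Sat(EF (error ∧ full))| = |{n0, n6}| = 2.

2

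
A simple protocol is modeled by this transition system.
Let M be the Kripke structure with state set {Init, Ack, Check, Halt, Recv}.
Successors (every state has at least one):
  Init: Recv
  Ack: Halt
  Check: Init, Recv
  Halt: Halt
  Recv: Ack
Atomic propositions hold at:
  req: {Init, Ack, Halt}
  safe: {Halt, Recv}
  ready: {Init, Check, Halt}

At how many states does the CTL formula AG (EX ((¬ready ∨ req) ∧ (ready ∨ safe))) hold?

Sat(¬ready) = {Ack, Recv}
Sat(¬ready ∨ req) = {Init, Ack, Halt, Recv}
Sat(ready ∨ safe) = {Init, Check, Halt, Recv}
Sat((¬ready ∨ req) ∧ (ready ∨ safe)) = {Init, Halt, Recv}
Sat(EX ((¬ready ∨ req) ∧ (ready ∨ safe))) = {s : some successor in {Init, Halt, Recv}} = {Init, Ack, Check, Halt}
AG (EX ((¬ready ∨ req) ∧ (ready ∨ safe))): greatest fixpoint, start Z0 = {Init, Ack, Check, Halt}, keep only states in Sat with every successor in Z. Z1 = {Ack, Halt}; fixed.
Sat(AG (EX ((¬ready ∨ req) ∧ (ready ∨ safe)))) = {Ack, Halt}
|Sat(AG (EX ((¬ready ∨ req) ∧ (ready ∨ safe))))| = |{Ack, Halt}| = 2.

2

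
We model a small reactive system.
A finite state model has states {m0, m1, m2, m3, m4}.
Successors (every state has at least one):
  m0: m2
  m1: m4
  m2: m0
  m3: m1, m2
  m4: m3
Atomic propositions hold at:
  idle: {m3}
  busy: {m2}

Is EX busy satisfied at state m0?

Yes

Sat(EX busy) = {s : some successor in {m2}} = {m0, m3}
m0 ∈ Sat(EX busy) = {m0, m3}, so the formula holds at m0.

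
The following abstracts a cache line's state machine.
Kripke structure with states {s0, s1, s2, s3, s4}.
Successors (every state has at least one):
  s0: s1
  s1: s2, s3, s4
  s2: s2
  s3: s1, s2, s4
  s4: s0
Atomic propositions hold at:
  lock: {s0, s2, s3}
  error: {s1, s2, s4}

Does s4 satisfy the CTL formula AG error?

No

AG error: greatest fixpoint, start Z0 = {s1, s2, s4}, keep only states in Sat with every successor in Z. Z1 = {s2}; fixed.
Sat(AG error) = {s2}
s4 ∉ Sat(AG error) = {s2}, so the formula does not hold at s4.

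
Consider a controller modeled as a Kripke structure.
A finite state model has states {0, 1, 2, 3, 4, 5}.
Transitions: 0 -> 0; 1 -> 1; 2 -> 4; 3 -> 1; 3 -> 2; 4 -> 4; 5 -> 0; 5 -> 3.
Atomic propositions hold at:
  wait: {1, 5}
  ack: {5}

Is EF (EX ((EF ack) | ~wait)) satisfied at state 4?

EF ack: least fixpoint, start Z0 = {5}, add states with some successor in Z. Already a fixed point.
Sat(EF ack) = {5}
Sat(~wait) = {0, 2, 3, 4}
Sat((EF ack) | ~wait) = {0, 2, 3, 4, 5}
Sat(EX ((EF ack) | ~wait)) = {s : some successor in {0, 2, 3, 4, 5}} = {0, 2, 3, 4, 5}
EF (EX ((EF ack) | ~wait)): least fixpoint, start Z0 = {0, 2, 3, 4, 5}, add states with some successor in Z. Already a fixed point.
Sat(EF (EX ((EF ack) | ~wait))) = {0, 2, 3, 4, 5}
4 ∈ Sat(EF (EX ((EF ack) | ~wait))) = {0, 2, 3, 4, 5}, so the formula holds at 4.

Yes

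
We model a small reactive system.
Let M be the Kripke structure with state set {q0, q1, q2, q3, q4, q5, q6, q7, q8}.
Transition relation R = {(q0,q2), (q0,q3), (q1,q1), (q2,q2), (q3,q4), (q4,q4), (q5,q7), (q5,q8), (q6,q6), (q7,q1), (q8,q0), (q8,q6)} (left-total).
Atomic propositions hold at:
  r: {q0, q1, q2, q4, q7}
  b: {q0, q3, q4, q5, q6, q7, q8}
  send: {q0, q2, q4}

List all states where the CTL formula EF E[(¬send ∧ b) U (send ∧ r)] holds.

Sat(¬send) = {q1, q3, q5, q6, q7, q8}
Sat(¬send ∧ b) = {q3, q5, q6, q7, q8}
Sat(send ∧ r) = {q0, q2, q4}
E[(¬send ∧ b) U (send ∧ r)]: least fixpoint, start Z0 = Sat((send ∧ r)) = {q0, q2, q4}, add states in Sat(¬send ∧ b) with some successor in Z. Z1 = {q0, q2, q3, q4, q8}; Z2 = {q0, q2, q3, q4, q5, q8}; fixed.
Sat(E[(¬send ∧ b) U (send ∧ r)]) = {q0, q2, q3, q4, q5, q8}
EF E[(¬send ∧ b) U (send ∧ r)]: least fixpoint, start Z0 = {q0, q2, q3, q4, q5, q8}, add states with some successor in Z. Already a fixed point.
Sat(EF E[(¬send ∧ b) U (send ∧ r)]) = {q0, q2, q3, q4, q5, q8}

{q0, q2, q3, q4, q5, q8}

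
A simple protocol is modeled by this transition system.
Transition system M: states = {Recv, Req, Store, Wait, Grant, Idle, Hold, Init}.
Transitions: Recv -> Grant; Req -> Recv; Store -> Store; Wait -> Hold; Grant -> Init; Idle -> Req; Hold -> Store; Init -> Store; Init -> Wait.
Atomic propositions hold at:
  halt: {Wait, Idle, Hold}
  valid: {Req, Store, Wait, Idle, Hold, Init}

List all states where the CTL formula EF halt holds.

{Recv, Req, Wait, Grant, Idle, Hold, Init}

EF halt: least fixpoint, start Z0 = {Wait, Idle, Hold}, add states with some successor in Z. Z1 = {Wait, Idle, Hold, Init}; Z2 = {Wait, Grant, Idle, Hold, Init}; Z3 = {Recv, Wait, Grant, Idle, Hold, Init}; Z4 = {Recv, Req, Wait, Grant, Idle, Hold, Init}; fixed.
Sat(EF halt) = {Recv, Req, Wait, Grant, Idle, Hold, Init}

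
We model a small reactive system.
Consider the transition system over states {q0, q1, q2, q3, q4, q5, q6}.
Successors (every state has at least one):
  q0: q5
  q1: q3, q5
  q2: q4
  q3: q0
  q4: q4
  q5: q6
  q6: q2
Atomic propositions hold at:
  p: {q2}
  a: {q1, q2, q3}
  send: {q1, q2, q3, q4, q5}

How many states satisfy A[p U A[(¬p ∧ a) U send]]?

5

Sat(¬p) = {q0, q1, q3, q4, q5, q6}
Sat(¬p ∧ a) = {q1, q3}
A[(¬p ∧ a) U send]: least fixpoint, start Z0 = Sat(send) = {q1, q2, q3, q4, q5}, add states in Sat(¬p ∧ a) with every successor in Z. Already a fixed point.
Sat(A[(¬p ∧ a) U send]) = {q1, q2, q3, q4, q5}
A[p U A[(¬p ∧ a) U send]]: least fixpoint, start Z0 = Sat(A[(¬p ∧ a) U send]) = {q1, q2, q3, q4, q5}, add states in Sat(p) with every successor in Z. Already a fixed point.
Sat(A[p U A[(¬p ∧ a) U send]]) = {q1, q2, q3, q4, q5}
|Sat(A[p U A[(¬p ∧ a) U send]])| = |{q1, q2, q3, q4, q5}| = 5.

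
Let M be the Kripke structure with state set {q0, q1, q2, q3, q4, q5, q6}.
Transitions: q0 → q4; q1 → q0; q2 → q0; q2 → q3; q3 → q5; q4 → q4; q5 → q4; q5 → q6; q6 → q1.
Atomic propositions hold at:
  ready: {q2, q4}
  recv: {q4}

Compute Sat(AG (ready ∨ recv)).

Sat(ready ∨ recv) = {q2, q4}
AG (ready ∨ recv): greatest fixpoint, start Z0 = {q2, q4}, keep only states in Sat with every successor in Z. Z1 = {q4}; fixed.
Sat(AG (ready ∨ recv)) = {q4}

{q4}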